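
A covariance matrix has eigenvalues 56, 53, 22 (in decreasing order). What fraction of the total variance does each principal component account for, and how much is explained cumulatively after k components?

Step 1 — total variance = trace(Sigma) = Σ λ_i = 56 + 53 + 22 = 131.

Step 2 — fraction explained by component i = λ_i / Σ λ:
  PC1: 56/131 = 0.4275
  PC2: 53/131 = 0.4046
  PC3: 22/131 = 0.1679

Step 3 — cumulative fraction after k components = (λ_1 + ... + λ_k) / Σ λ:
  k = 1: 56/131 = 0.4275
  k = 2: (56 + 53)/131 = 109/131 = 0.8321
  k = 3: (56 + 53 + 22)/131 = 131/131 = 1

Summary (fraction, with percent):

explained: PC1 0.4275 (42.75%), PC2 0.4046 (40.46%), PC3 0.1679 (16.79%);  cumulative: 0.4275, 0.8321, 1


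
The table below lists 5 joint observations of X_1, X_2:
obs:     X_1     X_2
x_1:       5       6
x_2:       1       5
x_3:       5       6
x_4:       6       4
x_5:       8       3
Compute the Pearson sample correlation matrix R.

Step 1 — column means:
  mean(X_1) = (5 + 1 + 5 + 6 + 8) / 5 = 25/5 = 5
  mean(X_2) = (6 + 5 + 6 + 4 + 3) / 5 = 24/5 = 4.8

Step 2 — sample variances and covariances s[i,j] = (1/(n-1)) · Σ_k (x_{k,i} - mean_i) · (x_{k,j} - mean_j), with n-1 = 4:
  s[X_1,X_1] = ((0)·(0) + (-4)·(-4) + (0)·(0) + (1)·(1) + (3)·(3)) / 4 = 26/4 = 6.5
  s[X_1,X_2] = ((0)·(1.2) + (-4)·(0.2) + (0)·(1.2) + (1)·(-0.8) + (3)·(-1.8)) / 4 = -7/4 = -1.75
  s[X_2,X_2] = ((1.2)·(1.2) + (0.2)·(0.2) + (1.2)·(1.2) + (-0.8)·(-0.8) + (-1.8)·(-1.8)) / 4 = 6.8/4 = 1.7
  Sample standard deviations s_i = √(s[i,i]):
  s(X_1) = √(6.5) = 2.5495
  s(X_2) = √(1.7) = 1.3038

Step 3 — r_{ij} = s_{ij} / (s_i · s_j):
  r[X_1,X_1] = 1 (diagonal).
  r[X_1,X_2] = -1.75 / (2.5495 · 1.3038) = -1.75 / 3.3242 = -0.5264
  r[X_2,X_2] = 1 (diagonal).

R is symmetric with unit diagonal. Assembling:

R = [[1, -0.5264],
 [-0.5264, 1]]


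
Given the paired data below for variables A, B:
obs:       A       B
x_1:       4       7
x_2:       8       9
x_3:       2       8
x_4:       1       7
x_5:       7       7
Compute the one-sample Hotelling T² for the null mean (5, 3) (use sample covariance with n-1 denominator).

Step 1 — sample mean vector:
  mean(A) = (4 + 8 + 2 + 1 + 7) / 5 = 22/5 = 4.4
  mean(B) = (7 + 9 + 8 + 7 + 7) / 5 = 38/5 = 7.6
  x̄ = (4.4, 7.6),  deviation x̄ - mu_0 = (4.4, 7.6) - (5, 3) = (-0.6, 4.6).

Step 2 — sample covariance matrix, S[i,j] = (1/(n-1)) · Σ_k (x_{k,i} - mean_i) · (x_{k,j} - mean_j), divisor n-1 = 4:
  S[A,A] = ((-0.4)·(-0.4) + (3.6)·(3.6) + (-2.4)·(-2.4) + (-3.4)·(-3.4) + (2.6)·(2.6)) / 4 = 37.2/4 = 9.3
  S[A,B] = ((-0.4)·(-0.6) + (3.6)·(1.4) + (-2.4)·(0.4) + (-3.4)·(-0.6) + (2.6)·(-0.6)) / 4 = 4.8/4 = 1.2
  S[B,B] = ((-0.6)·(-0.6) + (1.4)·(1.4) + (0.4)·(0.4) + (-0.6)·(-0.6) + (-0.6)·(-0.6)) / 4 = 3.2/4 = 0.8
  S = [[9.3, 1.2],
 [1.2, 0.8]].

Step 3 — invert S. det(S) = 9.3·0.8 - (1.2)² = 6.
  S^{-1} = (1/det) · [[d, -b], [-b, a]] = [[0.1333, -0.2],
 [-0.2, 1.55]].

Step 4 — quadratic form (x̄ - mu_0)^T · S^{-1} · (x̄ - mu_0):
  S^{-1} · (x̄ - mu_0) = (-1, 7.25),
  (x̄ - mu_0)^T · [...] = (-0.6)·(-1) + (4.6)·(7.25) = 33.95.

Step 5 — scale by n: T² = 5 · 33.95 = 169.75.

T² ≈ 169.75


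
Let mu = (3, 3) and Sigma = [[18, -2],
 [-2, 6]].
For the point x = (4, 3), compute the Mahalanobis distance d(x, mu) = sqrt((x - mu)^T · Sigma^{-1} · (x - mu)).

Step 1 — centre the observation: (x - mu) = (1, 0).

Step 2 — invert Sigma. det(Sigma) = 18·6 - (-2)² = 104.
  Sigma^{-1} = (1/det) · [[d, -b], [-b, a]] = [[0.0577, 0.0192],
 [0.0192, 0.1731]].

Step 3 — form the quadratic (x - mu)^T · Sigma^{-1} · (x - mu):
  Sigma^{-1} · (x - mu) = (0.0577, 0.0192).
  (x - mu)^T · [Sigma^{-1} · (x - mu)] = (1)·(0.0577) + (0)·(0.0192) = 0.0577.

Step 4 — take square root: d = √(0.0577) ≈ 0.2402.

d(x, mu) = √(0.0577) ≈ 0.2402


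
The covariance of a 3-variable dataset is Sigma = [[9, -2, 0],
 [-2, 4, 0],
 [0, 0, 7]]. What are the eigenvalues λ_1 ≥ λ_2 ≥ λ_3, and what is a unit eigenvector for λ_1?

Step 1 — characteristic polynomial p(λ) = det(λI - Sigma) = λ³ - tr·λ² + c_1·λ - det, where tr = trace, c_1 = sum of the principal 2×2 minors, det = det(Sigma):
  tr = 9 + 4 + 7 = 20,
  c_1 = (9·4 - (-2)²) + (9·7 - (0)²) + (4·7 - (0)²) = 32 + 63 + 28 = 123,
  det = 9·(4·7 - (0)²) - (-2)·((-2)·7 - (0)·(0)) + (0)·((-2)·(0) - 4·(0)) = 9·(28) - (-2)·(-14) + (0)·(0) = 224.
  So p(λ) = λ³ - 20λ² + 123λ - 224.
Step 2 — look for an integer root (rational root theorem: any rational root is an integer divisor of 224). Testing λ = 7:
  p(7) = 343 - 980 + 861 - 224 = 0  ✓
  Dividing out (λ - 7): p(λ) = (λ - 7)(λ² - 13λ + 32).
Step 3 — remaining eigenvalues from the quadratic λ² - 13λ + 32 = 0:
  Δ = 13² - 4·32 = 169 - 128 = 41,  λ = (13 ± √41)/2 = (13 ± 6.4031)/2 ≈ 9.7016 or 3.2984.
  Sorted: λ_1 = 9.7016,  λ_2 = 7,  λ_3 = 3.2984  (check: sum = 20 = tr ✓).

Step 4 — unit eigenvector for λ_1 ≈ 9.7016: v spans the null space of (Sigma - λ_1 I), whose rows are
  r_1 = (-0.7016, -2, 0),  r_2 = (-2, -5.7016, 0),  r_3 = (0, 0, -2.7016).
  v is orthogonal to every row, so take v ∝ r_1 × r_3 = ((-2)·(-2.7016) - (0)·(0), (0)·(0) - (-0.7016)·(-2.7016), (-0.7016)·(0) - (-2)·(0)) ≈ (5.4031, -1.8953, 0).
  Let u = (5.4031, -1.8953, 0).
  ||u|| = √((5.4031)² + (-1.8953)² + (0)²) = √(32.786) ≈ 5.7259,  v_1 = u/||u|| ≈ (0.9436, -0.331, 0) (||v_1|| = 1).

λ_1 = 9.7016,  λ_2 = 7,  λ_3 = 3.2984;  v_1 ≈ (0.9436, -0.331, 0)


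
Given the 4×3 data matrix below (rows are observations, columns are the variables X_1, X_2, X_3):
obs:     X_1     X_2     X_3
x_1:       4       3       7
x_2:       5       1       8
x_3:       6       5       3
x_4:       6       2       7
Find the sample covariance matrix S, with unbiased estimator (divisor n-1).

Step 1 — column means:
  mean(X_1) = (4 + 5 + 6 + 6) / 4 = 21/4 = 5.25
  mean(X_2) = (3 + 1 + 5 + 2) / 4 = 11/4 = 2.75
  mean(X_3) = (7 + 8 + 3 + 7) / 4 = 25/4 = 6.25

Step 2 — sample covariance S[i,j] = (1/(n-1)) · Σ_k (x_{k,i} - mean_i) · (x_{k,j} - mean_j), with n-1 = 3.
  S[X_1,X_1] = ((-1.25)·(-1.25) + (-0.25)·(-0.25) + (0.75)·(0.75) + (0.75)·(0.75)) / 3 = 2.75/3 = 0.9167
  S[X_1,X_2] = ((-1.25)·(0.25) + (-0.25)·(-1.75) + (0.75)·(2.25) + (0.75)·(-0.75)) / 3 = 1.25/3 = 0.4167
  S[X_1,X_3] = ((-1.25)·(0.75) + (-0.25)·(1.75) + (0.75)·(-3.25) + (0.75)·(0.75)) / 3 = -3.25/3 = -1.0833
  S[X_2,X_2] = ((0.25)·(0.25) + (-1.75)·(-1.75) + (2.25)·(2.25) + (-0.75)·(-0.75)) / 3 = 8.75/3 = 2.9167
  S[X_2,X_3] = ((0.25)·(0.75) + (-1.75)·(1.75) + (2.25)·(-3.25) + (-0.75)·(0.75)) / 3 = -10.75/3 = -3.5833
  S[X_3,X_3] = ((0.75)·(0.75) + (1.75)·(1.75) + (-3.25)·(-3.25) + (0.75)·(0.75)) / 3 = 14.75/3 = 4.9167

S is symmetric (S[j,i] = S[i,j]). Assembling:

S = [[0.9167, 0.4167, -1.0833],
 [0.4167, 2.9167, -3.5833],
 [-1.0833, -3.5833, 4.9167]]


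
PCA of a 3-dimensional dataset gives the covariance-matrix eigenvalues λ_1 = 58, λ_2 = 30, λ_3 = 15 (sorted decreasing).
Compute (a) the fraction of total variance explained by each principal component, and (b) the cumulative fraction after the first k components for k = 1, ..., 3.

Step 1 — total variance = trace(Sigma) = Σ λ_i = 58 + 30 + 15 = 103.

Step 2 — fraction explained by component i = λ_i / Σ λ:
  PC1: 58/103 = 0.5631
  PC2: 30/103 = 0.2913
  PC3: 15/103 = 0.1456

Step 3 — cumulative fraction after k components = (λ_1 + ... + λ_k) / Σ λ:
  k = 1: 58/103 = 0.5631
  k = 2: (58 + 30)/103 = 88/103 = 0.8544
  k = 3: (58 + 30 + 15)/103 = 103/103 = 1

Summary (fraction, with percent):

explained: PC1 0.5631 (56.31%), PC2 0.2913 (29.13%), PC3 0.1456 (14.56%);  cumulative: 0.5631, 0.8544, 1


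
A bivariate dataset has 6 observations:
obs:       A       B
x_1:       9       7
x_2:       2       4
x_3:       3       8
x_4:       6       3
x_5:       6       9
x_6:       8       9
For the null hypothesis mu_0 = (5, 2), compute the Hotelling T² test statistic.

Step 1 — sample mean vector:
  mean(A) = (9 + 2 + 3 + 6 + 6 + 8) / 6 = 34/6 = 5.6667
  mean(B) = (7 + 4 + 8 + 3 + 9 + 9) / 6 = 40/6 = 6.6667
  x̄ = (5.6667, 6.6667),  deviation x̄ - mu_0 = (5.6667, 6.6667) - (5, 2) = (0.6667, 4.6667).

Step 2 — sample covariance matrix, S[i,j] = (1/(n-1)) · Σ_k (x_{k,i} - mean_i) · (x_{k,j} - mean_j), divisor n-1 = 5:
  S[A,A] = ((3.3333)·(3.3333) + (-3.6667)·(-3.6667) + (-2.6667)·(-2.6667) + (0.3333)·(0.3333) + (0.3333)·(0.3333) + (2.3333)·(2.3333)) / 5 = 37.3333/5 = 7.4667
  S[A,B] = ((3.3333)·(0.3333) + (-3.6667)·(-2.6667) + (-2.6667)·(1.3333) + (0.3333)·(-3.6667) + (0.3333)·(2.3333) + (2.3333)·(2.3333)) / 5 = 12.3333/5 = 2.4667
  S[B,B] = ((0.3333)·(0.3333) + (-2.6667)·(-2.6667) + (1.3333)·(1.3333) + (-3.6667)·(-3.6667) + (2.3333)·(2.3333) + (2.3333)·(2.3333)) / 5 = 33.3333/5 = 6.6667
  S = [[7.4667, 2.4667],
 [2.4667, 6.6667]].

Step 3 — invert S. det(S) = 7.4667·6.6667 - (2.4667)² = 43.6933.
  S^{-1} = (1/det) · [[d, -b], [-b, a]] = [[0.1526, -0.0565],
 [-0.0565, 0.1709]].

Step 4 — quadratic form (x̄ - mu_0)^T · S^{-1} · (x̄ - mu_0):
  S^{-1} · (x̄ - mu_0) = (-0.1617, 0.7598),
  (x̄ - mu_0)^T · [...] = (0.6667)·(-0.1617) + (4.6667)·(0.7598) = 3.4381.

Step 5 — scale by n: T² = 6 · 3.4381 = 20.6286.

T² ≈ 20.6286


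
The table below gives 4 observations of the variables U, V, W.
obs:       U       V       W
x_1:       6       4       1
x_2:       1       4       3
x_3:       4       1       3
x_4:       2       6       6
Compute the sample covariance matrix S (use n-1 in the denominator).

Step 1 — column means:
  mean(U) = (6 + 1 + 4 + 2) / 4 = 13/4 = 3.25
  mean(V) = (4 + 4 + 1 + 6) / 4 = 15/4 = 3.75
  mean(W) = (1 + 3 + 3 + 6) / 4 = 13/4 = 3.25

Step 2 — sample covariance S[i,j] = (1/(n-1)) · Σ_k (x_{k,i} - mean_i) · (x_{k,j} - mean_j), with n-1 = 3.
  S[U,U] = ((2.75)·(2.75) + (-2.25)·(-2.25) + (0.75)·(0.75) + (-1.25)·(-1.25)) / 3 = 14.75/3 = 4.9167
  S[U,V] = ((2.75)·(0.25) + (-2.25)·(0.25) + (0.75)·(-2.75) + (-1.25)·(2.25)) / 3 = -4.75/3 = -1.5833
  S[U,W] = ((2.75)·(-2.25) + (-2.25)·(-0.25) + (0.75)·(-0.25) + (-1.25)·(2.75)) / 3 = -9.25/3 = -3.0833
  S[V,V] = ((0.25)·(0.25) + (0.25)·(0.25) + (-2.75)·(-2.75) + (2.25)·(2.25)) / 3 = 12.75/3 = 4.25
  S[V,W] = ((0.25)·(-2.25) + (0.25)·(-0.25) + (-2.75)·(-0.25) + (2.25)·(2.75)) / 3 = 6.25/3 = 2.0833
  S[W,W] = ((-2.25)·(-2.25) + (-0.25)·(-0.25) + (-0.25)·(-0.25) + (2.75)·(2.75)) / 3 = 12.75/3 = 4.25

S is symmetric (S[j,i] = S[i,j]). Assembling:

S = [[4.9167, -1.5833, -3.0833],
 [-1.5833, 4.25, 2.0833],
 [-3.0833, 2.0833, 4.25]]


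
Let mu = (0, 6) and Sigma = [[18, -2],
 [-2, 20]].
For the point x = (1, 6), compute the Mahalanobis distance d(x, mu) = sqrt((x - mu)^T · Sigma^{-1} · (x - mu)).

Step 1 — centre the observation: (x - mu) = (1, 0).

Step 2 — invert Sigma. det(Sigma) = 18·20 - (-2)² = 356.
  Sigma^{-1} = (1/det) · [[d, -b], [-b, a]] = [[0.0562, 0.0056],
 [0.0056, 0.0506]].

Step 3 — form the quadratic (x - mu)^T · Sigma^{-1} · (x - mu):
  Sigma^{-1} · (x - mu) = (0.0562, 0.0056).
  (x - mu)^T · [Sigma^{-1} · (x - mu)] = (1)·(0.0562) + (0)·(0.0056) = 0.0562.

Step 4 — take square root: d = √(0.0562) ≈ 0.237.

d(x, mu) = √(0.0562) ≈ 0.237


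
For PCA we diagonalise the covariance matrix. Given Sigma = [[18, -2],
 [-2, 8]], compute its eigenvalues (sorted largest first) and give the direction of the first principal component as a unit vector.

Step 1 — characteristic polynomial of 2×2 Sigma:
  det(Sigma - λI) = λ² - trace · λ + det = 0.
  trace = 18 + 8 = 26, det = 18·8 - (-2)² = 140.
Step 2 — discriminant:
  Δ = trace² - 4·det = 676 - 560 = 116.
Step 3 — eigenvalues:
  λ = (trace ± √Δ)/2 = (26 ± 10.7703)/2,
  λ_1 = 18.3852,  λ_2 = 7.6148.

Step 4 — unit eigenvector for λ_1: solve (Sigma - λ_1 I)v = 0. First row:
  (18 - 18.3852)·v_x + (-2)·v_y = 0, i.e. (-0.3852)·v_x + (-2)·v_y = 0,
  so v ∝ (b, λ_1 - a) = (-2, 0.3852); multiply by -1 so the first entry is positive: u = (2, -0.3852).
  ||u|| = √((2)² + (-0.3852)²) = √(4.1484) ≈ 2.0368,
  v_1 = u/||u|| ≈ (0.982, -0.1891) (||v_1|| = 1).

λ_1 = 18.3852,  λ_2 = 7.6148;  v_1 ≈ (0.982, -0.1891)


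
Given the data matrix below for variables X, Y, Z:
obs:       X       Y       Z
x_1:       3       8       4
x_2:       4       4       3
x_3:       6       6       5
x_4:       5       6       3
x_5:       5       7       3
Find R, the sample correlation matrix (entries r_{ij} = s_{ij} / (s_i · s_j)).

Step 1 — column means:
  mean(X) = (3 + 4 + 6 + 5 + 5) / 5 = 23/5 = 4.6
  mean(Y) = (8 + 4 + 6 + 6 + 7) / 5 = 31/5 = 6.2
  mean(Z) = (4 + 3 + 5 + 3 + 3) / 5 = 18/5 = 3.6

Step 2 — sample variances and covariances s[i,j] = (1/(n-1)) · Σ_k (x_{k,i} - mean_i) · (x_{k,j} - mean_j), with n-1 = 4:
  s[X,X] = ((-1.6)·(-1.6) + (-0.6)·(-0.6) + (1.4)·(1.4) + (0.4)·(0.4) + (0.4)·(0.4)) / 4 = 5.2/4 = 1.3
  s[X,Y] = ((-1.6)·(1.8) + (-0.6)·(-2.2) + (1.4)·(-0.2) + (0.4)·(-0.2) + (0.4)·(0.8)) / 4 = -1.6/4 = -0.4
  s[X,Z] = ((-1.6)·(0.4) + (-0.6)·(-0.6) + (1.4)·(1.4) + (0.4)·(-0.6) + (0.4)·(-0.6)) / 4 = 1.2/4 = 0.3
  s[Y,Y] = ((1.8)·(1.8) + (-2.2)·(-2.2) + (-0.2)·(-0.2) + (-0.2)·(-0.2) + (0.8)·(0.8)) / 4 = 8.8/4 = 2.2
  s[Y,Z] = ((1.8)·(0.4) + (-2.2)·(-0.6) + (-0.2)·(1.4) + (-0.2)·(-0.6) + (0.8)·(-0.6)) / 4 = 1.4/4 = 0.35
  s[Z,Z] = ((0.4)·(0.4) + (-0.6)·(-0.6) + (1.4)·(1.4) + (-0.6)·(-0.6) + (-0.6)·(-0.6)) / 4 = 3.2/4 = 0.8
  Sample standard deviations s_i = √(s[i,i]):
  s(X) = √(1.3) = 1.1402
  s(Y) = √(2.2) = 1.4832
  s(Z) = √(0.8) = 0.8944

Step 3 — r_{ij} = s_{ij} / (s_i · s_j):
  r[X,X] = 1 (diagonal).
  r[X,Y] = -0.4 / (1.1402 · 1.4832) = -0.4 / 1.6912 = -0.2365
  r[X,Z] = 0.3 / (1.1402 · 0.8944) = 0.3 / 1.0198 = 0.2942
  r[Y,Y] = 1 (diagonal).
  r[Y,Z] = 0.35 / (1.4832 · 0.8944) = 0.35 / 1.3266 = 0.2638
  r[Z,Z] = 1 (diagonal).

R is symmetric with unit diagonal. Assembling:

R = [[1, -0.2365, 0.2942],
 [-0.2365, 1, 0.2638],
 [0.2942, 0.2638, 1]]


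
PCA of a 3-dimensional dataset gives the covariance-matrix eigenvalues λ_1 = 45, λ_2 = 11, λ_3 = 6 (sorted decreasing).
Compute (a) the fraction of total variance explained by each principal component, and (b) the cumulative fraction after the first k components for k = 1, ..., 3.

Step 1 — total variance = trace(Sigma) = Σ λ_i = 45 + 11 + 6 = 62.

Step 2 — fraction explained by component i = λ_i / Σ λ:
  PC1: 45/62 = 0.7258
  PC2: 11/62 = 0.1774
  PC3: 6/62 = 0.0968

Step 3 — cumulative fraction after k components = (λ_1 + ... + λ_k) / Σ λ:
  k = 1: 45/62 = 0.7258
  k = 2: (45 + 11)/62 = 56/62 = 0.9032
  k = 3: (45 + 11 + 6)/62 = 62/62 = 1

Summary (fraction, with percent):

explained: PC1 0.7258 (72.58%), PC2 0.1774 (17.74%), PC3 0.0968 (9.68%);  cumulative: 0.7258, 0.9032, 1


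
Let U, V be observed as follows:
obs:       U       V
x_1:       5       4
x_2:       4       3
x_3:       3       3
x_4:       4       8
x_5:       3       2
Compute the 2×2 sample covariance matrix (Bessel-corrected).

Step 1 — column means:
  mean(U) = (5 + 4 + 3 + 4 + 3) / 5 = 19/5 = 3.8
  mean(V) = (4 + 3 + 3 + 8 + 2) / 5 = 20/5 = 4

Step 2 — sample covariance S[i,j] = (1/(n-1)) · Σ_k (x_{k,i} - mean_i) · (x_{k,j} - mean_j), with n-1 = 4.
  S[U,U] = ((1.2)·(1.2) + (0.2)·(0.2) + (-0.8)·(-0.8) + (0.2)·(0.2) + (-0.8)·(-0.8)) / 4 = 2.8/4 = 0.7
  S[U,V] = ((1.2)·(0) + (0.2)·(-1) + (-0.8)·(-1) + (0.2)·(4) + (-0.8)·(-2)) / 4 = 3/4 = 0.75
  S[V,V] = ((0)·(0) + (-1)·(-1) + (-1)·(-1) + (4)·(4) + (-2)·(-2)) / 4 = 22/4 = 5.5

S is symmetric (S[j,i] = S[i,j]). Assembling:

S = [[0.7, 0.75],
 [0.75, 5.5]]


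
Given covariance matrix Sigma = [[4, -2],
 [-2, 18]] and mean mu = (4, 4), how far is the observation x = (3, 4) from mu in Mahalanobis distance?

Step 1 — centre the observation: (x - mu) = (-1, 0).

Step 2 — invert Sigma. det(Sigma) = 4·18 - (-2)² = 68.
  Sigma^{-1} = (1/det) · [[d, -b], [-b, a]] = [[0.2647, 0.0294],
 [0.0294, 0.0588]].

Step 3 — form the quadratic (x - mu)^T · Sigma^{-1} · (x - mu):
  Sigma^{-1} · (x - mu) = (-0.2647, -0.0294).
  (x - mu)^T · [Sigma^{-1} · (x - mu)] = (-1)·(-0.2647) + (0)·(-0.0294) = 0.2647.

Step 4 — take square root: d = √(0.2647) ≈ 0.5145.

d(x, mu) = √(0.2647) ≈ 0.5145


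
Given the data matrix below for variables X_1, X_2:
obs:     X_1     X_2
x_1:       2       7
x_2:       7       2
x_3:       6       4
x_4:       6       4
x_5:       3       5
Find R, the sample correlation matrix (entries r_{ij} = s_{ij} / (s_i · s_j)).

Step 1 — column means:
  mean(X_1) = (2 + 7 + 6 + 6 + 3) / 5 = 24/5 = 4.8
  mean(X_2) = (7 + 2 + 4 + 4 + 5) / 5 = 22/5 = 4.4

Step 2 — sample variances and covariances s[i,j] = (1/(n-1)) · Σ_k (x_{k,i} - mean_i) · (x_{k,j} - mean_j), with n-1 = 4:
  s[X_1,X_1] = ((-2.8)·(-2.8) + (2.2)·(2.2) + (1.2)·(1.2) + (1.2)·(1.2) + (-1.8)·(-1.8)) / 4 = 18.8/4 = 4.7
  s[X_1,X_2] = ((-2.8)·(2.6) + (2.2)·(-2.4) + (1.2)·(-0.4) + (1.2)·(-0.4) + (-1.8)·(0.6)) / 4 = -14.6/4 = -3.65
  s[X_2,X_2] = ((2.6)·(2.6) + (-2.4)·(-2.4) + (-0.4)·(-0.4) + (-0.4)·(-0.4) + (0.6)·(0.6)) / 4 = 13.2/4 = 3.3
  Sample standard deviations s_i = √(s[i,i]):
  s(X_1) = √(4.7) = 2.1679
  s(X_2) = √(3.3) = 1.8166

Step 3 — r_{ij} = s_{ij} / (s_i · s_j):
  r[X_1,X_1] = 1 (diagonal).
  r[X_1,X_2] = -3.65 / (2.1679 · 1.8166) = -3.65 / 3.9383 = -0.9268
  r[X_2,X_2] = 1 (diagonal).

R is symmetric with unit diagonal. Assembling:

R = [[1, -0.9268],
 [-0.9268, 1]]


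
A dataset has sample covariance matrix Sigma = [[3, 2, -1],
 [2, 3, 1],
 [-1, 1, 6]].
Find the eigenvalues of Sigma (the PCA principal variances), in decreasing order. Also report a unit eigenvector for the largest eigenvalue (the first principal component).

Step 1 — characteristic polynomial p(λ) = det(λI - Sigma) = λ³ - tr·λ² + c_1·λ - det, where tr = trace, c_1 = sum of the principal 2×2 minors, det = det(Sigma):
  tr = 3 + 3 + 6 = 12,
  c_1 = (3·3 - (2)²) + (3·6 - (-1)²) + (3·6 - (1)²) = 5 + 17 + 17 = 39,
  det = 3·(3·6 - (1)²) - (2)·((2)·6 - (1)·(-1)) + (-1)·((2)·(1) - 3·(-1)) = 3·(17) - (2)·(13) + (-1)·(5) = 20.
  So p(λ) = λ³ - 12λ² + 39λ - 20.
Step 2 — look for an integer root (rational root theorem: any rational root is an integer divisor of 20). Testing λ = 5:
  p(5) = 125 - 300 + 195 - 20 = 0  ✓
  Dividing out (λ - 5): p(λ) = (λ - 5)(λ² - 7λ + 4).
Step 3 — remaining eigenvalues from the quadratic λ² - 7λ + 4 = 0:
  Δ = 7² - 4·4 = 49 - 16 = 33,  λ = (7 ± √33)/2 = (7 ± 5.7446)/2 ≈ 6.3723 or 0.6277.
  Sorted: λ_1 = 6.3723,  λ_2 = 5,  λ_3 = 0.6277  (check: sum = 12 = tr ✓).

Step 4 — unit eigenvector for λ_1 ≈ 6.3723: v spans the null space of (Sigma - λ_1 I), whose rows are
  r_1 = (-3.3723, 2, -1),  r_2 = (2, -3.3723, 1),  r_3 = (-1, 1, -0.3723).
  v is orthogonal to every row, so take v ∝ r_1 × r_2 = ((2)·(1) - (-1)·(-3.3723), (-1)·(2) - (-3.3723)·(1), (-3.3723)·(-3.3723) - (2)·(2)) ≈ (-1.3723, 1.3723, 7.3723).
  Rescale (multiply by -1 so the first nonzero entry is positive): u = (1.3723, -1.3723, -7.3723).
  ||u|| = √((1.3723)² + (-1.3723)² + (-7.3723)²) = √(58.1168) ≈ 7.6234,  v_1 = u/||u|| ≈ (0.18, -0.18, -0.9671) (||v_1|| = 1).

λ_1 = 6.3723,  λ_2 = 5,  λ_3 = 0.6277;  v_1 ≈ (0.18, -0.18, -0.9671)


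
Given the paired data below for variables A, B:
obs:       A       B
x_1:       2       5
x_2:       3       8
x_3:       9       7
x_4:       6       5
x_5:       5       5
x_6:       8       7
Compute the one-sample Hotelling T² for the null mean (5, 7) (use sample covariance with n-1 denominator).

Step 1 — sample mean vector:
  mean(A) = (2 + 3 + 9 + 6 + 5 + 8) / 6 = 33/6 = 5.5
  mean(B) = (5 + 8 + 7 + 5 + 5 + 7) / 6 = 37/6 = 6.1667
  x̄ = (5.5, 6.1667),  deviation x̄ - mu_0 = (5.5, 6.1667) - (5, 7) = (0.5, -0.8333).

Step 2 — sample covariance matrix, S[i,j] = (1/(n-1)) · Σ_k (x_{k,i} - mean_i) · (x_{k,j} - mean_j), divisor n-1 = 5:
  S[A,A] = ((-3.5)·(-3.5) + (-2.5)·(-2.5) + (3.5)·(3.5) + (0.5)·(0.5) + (-0.5)·(-0.5) + (2.5)·(2.5)) / 5 = 37.5/5 = 7.5
  S[A,B] = ((-3.5)·(-1.1667) + (-2.5)·(1.8333) + (3.5)·(0.8333) + (0.5)·(-1.1667) + (-0.5)·(-1.1667) + (2.5)·(0.8333)) / 5 = 4.5/5 = 0.9
  S[B,B] = ((-1.1667)·(-1.1667) + (1.8333)·(1.8333) + (0.8333)·(0.8333) + (-1.1667)·(-1.1667) + (-1.1667)·(-1.1667) + (0.8333)·(0.8333)) / 5 = 8.8333/5 = 1.7667
  S = [[7.5, 0.9],
 [0.9, 1.7667]].

Step 3 — invert S. det(S) = 7.5·1.7667 - (0.9)² = 12.44.
  S^{-1} = (1/det) · [[d, -b], [-b, a]] = [[0.142, -0.0723],
 [-0.0723, 0.6029]].

Step 4 — quadratic form (x̄ - mu_0)^T · S^{-1} · (x̄ - mu_0):
  S^{-1} · (x̄ - mu_0) = (0.1313, -0.5386),
  (x̄ - mu_0)^T · [...] = (0.5)·(0.1313) + (-0.8333)·(-0.5386) = 0.5145.

Step 5 — scale by n: T² = 6 · 0.5145 = 3.0868.

T² ≈ 3.0868


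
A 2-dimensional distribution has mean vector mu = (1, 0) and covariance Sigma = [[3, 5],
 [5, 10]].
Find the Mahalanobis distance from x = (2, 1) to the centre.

Step 1 — centre the observation: (x - mu) = (1, 1).

Step 2 — invert Sigma. det(Sigma) = 3·10 - (5)² = 5.
  Sigma^{-1} = (1/det) · [[d, -b], [-b, a]] = [[2, -1],
 [-1, 0.6]].

Step 3 — form the quadratic (x - mu)^T · Sigma^{-1} · (x - mu):
  Sigma^{-1} · (x - mu) = (1, -0.4).
  (x - mu)^T · [Sigma^{-1} · (x - mu)] = (1)·(1) + (1)·(-0.4) = 0.6.

Step 4 — take square root: d = √(0.6) ≈ 0.7746.

d(x, mu) = √(0.6) ≈ 0.7746


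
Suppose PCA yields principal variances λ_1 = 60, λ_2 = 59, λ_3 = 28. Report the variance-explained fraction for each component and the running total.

Step 1 — total variance = trace(Sigma) = Σ λ_i = 60 + 59 + 28 = 147.

Step 2 — fraction explained by component i = λ_i / Σ λ:
  PC1: 60/147 = 0.4082
  PC2: 59/147 = 0.4014
  PC3: 28/147 = 0.1905

Step 3 — cumulative fraction after k components = (λ_1 + ... + λ_k) / Σ λ:
  k = 1: 60/147 = 0.4082
  k = 2: (60 + 59)/147 = 119/147 = 0.8095
  k = 3: (60 + 59 + 28)/147 = 147/147 = 1

Summary (fraction, with percent):

explained: PC1 0.4082 (40.82%), PC2 0.4014 (40.14%), PC3 0.1905 (19.05%);  cumulative: 0.4082, 0.8095, 1


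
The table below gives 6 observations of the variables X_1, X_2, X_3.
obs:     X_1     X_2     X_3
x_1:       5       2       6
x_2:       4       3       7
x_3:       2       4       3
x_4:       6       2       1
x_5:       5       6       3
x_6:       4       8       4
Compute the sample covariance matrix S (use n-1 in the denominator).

Step 1 — column means:
  mean(X_1) = (5 + 4 + 2 + 6 + 5 + 4) / 6 = 26/6 = 4.3333
  mean(X_2) = (2 + 3 + 4 + 2 + 6 + 8) / 6 = 25/6 = 4.1667
  mean(X_3) = (6 + 7 + 3 + 1 + 3 + 4) / 6 = 24/6 = 4

Step 2 — sample covariance S[i,j] = (1/(n-1)) · Σ_k (x_{k,i} - mean_i) · (x_{k,j} - mean_j), with n-1 = 5.
  S[X_1,X_1] = ((0.6667)·(0.6667) + (-0.3333)·(-0.3333) + (-2.3333)·(-2.3333) + (1.6667)·(1.6667) + (0.6667)·(0.6667) + (-0.3333)·(-0.3333)) / 5 = 9.3333/5 = 1.8667
  S[X_1,X_2] = ((0.6667)·(-2.1667) + (-0.3333)·(-1.1667) + (-2.3333)·(-0.1667) + (1.6667)·(-2.1667) + (0.6667)·(1.8333) + (-0.3333)·(3.8333)) / 5 = -4.3333/5 = -0.8667
  S[X_1,X_3] = ((0.6667)·(2) + (-0.3333)·(3) + (-2.3333)·(-1) + (1.6667)·(-3) + (0.6667)·(-1) + (-0.3333)·(0)) / 5 = -3/5 = -0.6
  S[X_2,X_2] = ((-2.1667)·(-2.1667) + (-1.1667)·(-1.1667) + (-0.1667)·(-0.1667) + (-2.1667)·(-2.1667) + (1.8333)·(1.8333) + (3.8333)·(3.8333)) / 5 = 28.8333/5 = 5.7667
  S[X_2,X_3] = ((-2.1667)·(2) + (-1.1667)·(3) + (-0.1667)·(-1) + (-2.1667)·(-3) + (1.8333)·(-1) + (3.8333)·(0)) / 5 = -3/5 = -0.6
  S[X_3,X_3] = ((2)·(2) + (3)·(3) + (-1)·(-1) + (-3)·(-3) + (-1)·(-1) + (0)·(0)) / 5 = 24/5 = 4.8

S is symmetric (S[j,i] = S[i,j]). Assembling:

S = [[1.8667, -0.8667, -0.6],
 [-0.8667, 5.7667, -0.6],
 [-0.6, -0.6, 4.8]]


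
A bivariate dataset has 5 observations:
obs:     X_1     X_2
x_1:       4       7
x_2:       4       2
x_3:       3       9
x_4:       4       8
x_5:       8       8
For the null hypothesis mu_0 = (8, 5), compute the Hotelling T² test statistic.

Step 1 — sample mean vector:
  mean(X_1) = (4 + 4 + 3 + 4 + 8) / 5 = 23/5 = 4.6
  mean(X_2) = (7 + 2 + 9 + 8 + 8) / 5 = 34/5 = 6.8
  x̄ = (4.6, 6.8),  deviation x̄ - mu_0 = (4.6, 6.8) - (8, 5) = (-3.4, 1.8).

Step 2 — sample covariance matrix, S[i,j] = (1/(n-1)) · Σ_k (x_{k,i} - mean_i) · (x_{k,j} - mean_j), divisor n-1 = 4:
  S[X_1,X_1] = ((-0.6)·(-0.6) + (-0.6)·(-0.6) + (-1.6)·(-1.6) + (-0.6)·(-0.6) + (3.4)·(3.4)) / 4 = 15.2/4 = 3.8
  S[X_1,X_2] = ((-0.6)·(0.2) + (-0.6)·(-4.8) + (-1.6)·(2.2) + (-0.6)·(1.2) + (3.4)·(1.2)) / 4 = 2.6/4 = 0.65
  S[X_2,X_2] = ((0.2)·(0.2) + (-4.8)·(-4.8) + (2.2)·(2.2) + (1.2)·(1.2) + (1.2)·(1.2)) / 4 = 30.8/4 = 7.7
  S = [[3.8, 0.65],
 [0.65, 7.7]].

Step 3 — invert S. det(S) = 3.8·7.7 - (0.65)² = 28.8375.
  S^{-1} = (1/det) · [[d, -b], [-b, a]] = [[0.267, -0.0225],
 [-0.0225, 0.1318]].

Step 4 — quadratic form (x̄ - mu_0)^T · S^{-1} · (x̄ - mu_0):
  S^{-1} · (x̄ - mu_0) = (-0.9484, 0.3138),
  (x̄ - mu_0)^T · [...] = (-3.4)·(-0.9484) + (1.8)·(0.3138) = 3.7895.

Step 5 — scale by n: T² = 5 · 3.7895 = 18.9476.

T² ≈ 18.9476


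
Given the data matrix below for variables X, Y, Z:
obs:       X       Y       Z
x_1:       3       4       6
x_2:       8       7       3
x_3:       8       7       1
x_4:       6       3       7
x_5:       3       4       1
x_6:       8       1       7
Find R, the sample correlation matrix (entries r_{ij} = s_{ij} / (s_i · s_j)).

Step 1 — column means:
  mean(X) = (3 + 8 + 8 + 6 + 3 + 8) / 6 = 36/6 = 6
  mean(Y) = (4 + 7 + 7 + 3 + 4 + 1) / 6 = 26/6 = 4.3333
  mean(Z) = (6 + 3 + 1 + 7 + 1 + 7) / 6 = 25/6 = 4.1667

Step 2 — sample variances and covariances s[i,j] = (1/(n-1)) · Σ_k (x_{k,i} - mean_i) · (x_{k,j} - mean_j), with n-1 = 5:
  s[X,X] = ((-3)·(-3) + (2)·(2) + (2)·(2) + (0)·(0) + (-3)·(-3) + (2)·(2)) / 5 = 30/5 = 6
  s[X,Y] = ((-3)·(-0.3333) + (2)·(2.6667) + (2)·(2.6667) + (0)·(-1.3333) + (-3)·(-0.3333) + (2)·(-3.3333)) / 5 = 6/5 = 1.2
  s[X,Z] = ((-3)·(1.8333) + (2)·(-1.1667) + (2)·(-3.1667) + (0)·(2.8333) + (-3)·(-3.1667) + (2)·(2.8333)) / 5 = 1/5 = 0.2
  s[Y,Y] = ((-0.3333)·(-0.3333) + (2.6667)·(2.6667) + (2.6667)·(2.6667) + (-1.3333)·(-1.3333) + (-0.3333)·(-0.3333) + (-3.3333)·(-3.3333)) / 5 = 27.3333/5 = 5.4667
  s[Y,Z] = ((-0.3333)·(1.8333) + (2.6667)·(-1.1667) + (2.6667)·(-3.1667) + (-1.3333)·(2.8333) + (-0.3333)·(-3.1667) + (-3.3333)·(2.8333)) / 5 = -24.3333/5 = -4.8667
  s[Z,Z] = ((1.8333)·(1.8333) + (-1.1667)·(-1.1667) + (-3.1667)·(-3.1667) + (2.8333)·(2.8333) + (-3.1667)·(-3.1667) + (2.8333)·(2.8333)) / 5 = 40.8333/5 = 8.1667
  Sample standard deviations s_i = √(s[i,i]):
  s(X) = √(6) = 2.4495
  s(Y) = √(5.4667) = 2.3381
  s(Z) = √(8.1667) = 2.8577

Step 3 — r_{ij} = s_{ij} / (s_i · s_j):
  r[X,X] = 1 (diagonal).
  r[X,Y] = 1.2 / (2.4495 · 2.3381) = 1.2 / 5.7271 = 0.2095
  r[X,Z] = 0.2 / (2.4495 · 2.8577) = 0.2 / 7 = 0.0286
  r[Y,Y] = 1 (diagonal).
  r[Y,Z] = -4.8667 / (2.3381 · 2.8577) = -4.8667 / 6.6816 = -0.7284
  r[Z,Z] = 1 (diagonal).

R is symmetric with unit diagonal. Assembling:

R = [[1, 0.2095, 0.0286],
 [0.2095, 1, -0.7284],
 [0.0286, -0.7284, 1]]


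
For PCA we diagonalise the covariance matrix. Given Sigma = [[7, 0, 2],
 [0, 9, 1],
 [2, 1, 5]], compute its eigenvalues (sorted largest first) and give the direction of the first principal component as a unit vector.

Step 1 — characteristic polynomial p(λ) = det(λI - Sigma) = λ³ - tr·λ² + c_1·λ - det, where tr = trace, c_1 = sum of the principal 2×2 minors, det = det(Sigma):
  tr = 7 + 9 + 5 = 21,
  c_1 = (7·9 - (0)²) + (7·5 - (2)²) + (9·5 - (1)²) = 63 + 31 + 44 = 138,
  det = 7·(9·5 - (1)²) - (0)·((0)·5 - (1)·(2)) + (2)·((0)·(1) - 9·(2)) = 7·(44) - (0)·(-2) + (2)·(-18) = 272.
  So p(λ) = λ³ - 21λ² + 138λ - 272.
Step 2 — look for an integer root (rational root theorem: any rational root is an integer divisor of 272). Testing λ = 8:
  p(8) = 512 - 1344 + 1104 - 272 = 0  ✓
  Dividing out (λ - 8): p(λ) = (λ - 8)(λ² - 13λ + 34).
Step 3 — remaining eigenvalues from the quadratic λ² - 13λ + 34 = 0:
  Δ = 13² - 4·34 = 169 - 136 = 33,  λ = (13 ± √33)/2 = (13 ± 5.7446)/2 ≈ 9.3723 or 3.6277.
  Sorted: λ_1 = 9.3723,  λ_2 = 8,  λ_3 = 3.6277  (check: sum = 21 = tr ✓).

Step 4 — unit eigenvector for λ_1 ≈ 9.3723: v spans the null space of (Sigma - λ_1 I), whose rows are
  r_1 = (-2.3723, 0, 2),  r_2 = (0, -0.3723, 1),  r_3 = (2, 1, -4.3723).
  v is orthogonal to every row, so take v ∝ r_1 × r_2 = ((0)·(1) - (2)·(-0.3723), (2)·(0) - (-2.3723)·(1), (-2.3723)·(-0.3723) - (0)·(0)) ≈ (0.7446, 2.3723, 0.8832).
  Let u = (0.7446, 2.3723, 0.8832).
  ||u|| = √((0.7446)² + (2.3723)² + (0.8832)²) = √(6.9621) ≈ 2.6386,  v_1 = u/||u|| ≈ (0.2822, 0.8991, 0.3347) (||v_1|| = 1).

λ_1 = 9.3723,  λ_2 = 8,  λ_3 = 3.6277;  v_1 ≈ (0.2822, 0.8991, 0.3347)


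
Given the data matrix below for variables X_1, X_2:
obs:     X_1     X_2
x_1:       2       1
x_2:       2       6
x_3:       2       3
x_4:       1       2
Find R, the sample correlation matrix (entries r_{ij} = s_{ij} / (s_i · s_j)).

Step 1 — column means:
  mean(X_1) = (2 + 2 + 2 + 1) / 4 = 7/4 = 1.75
  mean(X_2) = (1 + 6 + 3 + 2) / 4 = 12/4 = 3

Step 2 — sample variances and covariances s[i,j] = (1/(n-1)) · Σ_k (x_{k,i} - mean_i) · (x_{k,j} - mean_j), with n-1 = 3:
  s[X_1,X_1] = ((0.25)·(0.25) + (0.25)·(0.25) + (0.25)·(0.25) + (-0.75)·(-0.75)) / 3 = 0.75/3 = 0.25
  s[X_1,X_2] = ((0.25)·(-2) + (0.25)·(3) + (0.25)·(0) + (-0.75)·(-1)) / 3 = 1/3 = 0.3333
  s[X_2,X_2] = ((-2)·(-2) + (3)·(3) + (0)·(0) + (-1)·(-1)) / 3 = 14/3 = 4.6667
  Sample standard deviations s_i = √(s[i,i]):
  s(X_1) = √(0.25) = 0.5
  s(X_2) = √(4.6667) = 2.1602

Step 3 — r_{ij} = s_{ij} / (s_i · s_j):
  r[X_1,X_1] = 1 (diagonal).
  r[X_1,X_2] = 0.3333 / (0.5 · 2.1602) = 0.3333 / 1.0801 = 0.3086
  r[X_2,X_2] = 1 (diagonal).

R is symmetric with unit diagonal. Assembling:

R = [[1, 0.3086],
 [0.3086, 1]]


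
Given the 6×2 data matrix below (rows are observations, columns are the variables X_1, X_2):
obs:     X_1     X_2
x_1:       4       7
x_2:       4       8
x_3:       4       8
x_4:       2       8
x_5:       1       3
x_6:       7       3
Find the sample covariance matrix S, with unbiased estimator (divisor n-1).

Step 1 — column means:
  mean(X_1) = (4 + 4 + 4 + 2 + 1 + 7) / 6 = 22/6 = 3.6667
  mean(X_2) = (7 + 8 + 8 + 8 + 3 + 3) / 6 = 37/6 = 6.1667

Step 2 — sample covariance S[i,j] = (1/(n-1)) · Σ_k (x_{k,i} - mean_i) · (x_{k,j} - mean_j), with n-1 = 5.
  S[X_1,X_1] = ((0.3333)·(0.3333) + (0.3333)·(0.3333) + (0.3333)·(0.3333) + (-1.6667)·(-1.6667) + (-2.6667)·(-2.6667) + (3.3333)·(3.3333)) / 5 = 21.3333/5 = 4.2667
  S[X_1,X_2] = ((0.3333)·(0.8333) + (0.3333)·(1.8333) + (0.3333)·(1.8333) + (-1.6667)·(1.8333) + (-2.6667)·(-3.1667) + (3.3333)·(-3.1667)) / 5 = -3.6667/5 = -0.7333
  S[X_2,X_2] = ((0.8333)·(0.8333) + (1.8333)·(1.8333) + (1.8333)·(1.8333) + (1.8333)·(1.8333) + (-3.1667)·(-3.1667) + (-3.1667)·(-3.1667)) / 5 = 30.8333/5 = 6.1667

S is symmetric (S[j,i] = S[i,j]). Assembling:

S = [[4.2667, -0.7333],
 [-0.7333, 6.1667]]


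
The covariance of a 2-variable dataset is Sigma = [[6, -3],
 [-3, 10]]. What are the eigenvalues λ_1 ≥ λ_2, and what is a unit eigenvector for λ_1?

Step 1 — characteristic polynomial of 2×2 Sigma:
  det(Sigma - λI) = λ² - trace · λ + det = 0.
  trace = 6 + 10 = 16, det = 6·10 - (-3)² = 51.
Step 2 — discriminant:
  Δ = trace² - 4·det = 256 - 204 = 52.
Step 3 — eigenvalues:
  λ = (trace ± √Δ)/2 = (16 ± 7.2111)/2,
  λ_1 = 11.6056,  λ_2 = 4.3944.

Step 4 — unit eigenvector for λ_1: solve (Sigma - λ_1 I)v = 0. First row:
  (6 - 11.6056)·v_x + (-3)·v_y = 0, i.e. (-5.6056)·v_x + (-3)·v_y = 0,
  so v ∝ (b, λ_1 - a) = (-3, 5.6056); multiply by -1 so the first entry is positive: u = (3, -5.6056).
  ||u|| = √((3)² + (-5.6056)²) = √(40.4222) ≈ 6.3578,
  v_1 = u/||u|| ≈ (0.4719, -0.8817) (||v_1|| = 1).

λ_1 = 11.6056,  λ_2 = 4.3944;  v_1 ≈ (0.4719, -0.8817)


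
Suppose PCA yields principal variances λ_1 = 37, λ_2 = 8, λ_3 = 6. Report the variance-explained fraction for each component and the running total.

Step 1 — total variance = trace(Sigma) = Σ λ_i = 37 + 8 + 6 = 51.

Step 2 — fraction explained by component i = λ_i / Σ λ:
  PC1: 37/51 = 0.7255
  PC2: 8/51 = 0.1569
  PC3: 6/51 = 0.1176

Step 3 — cumulative fraction after k components = (λ_1 + ... + λ_k) / Σ λ:
  k = 1: 37/51 = 0.7255
  k = 2: (37 + 8)/51 = 45/51 = 0.8824
  k = 3: (37 + 8 + 6)/51 = 51/51 = 1

Summary (fraction, with percent):

explained: PC1 0.7255 (72.55%), PC2 0.1569 (15.69%), PC3 0.1176 (11.76%);  cumulative: 0.7255, 0.8824, 1


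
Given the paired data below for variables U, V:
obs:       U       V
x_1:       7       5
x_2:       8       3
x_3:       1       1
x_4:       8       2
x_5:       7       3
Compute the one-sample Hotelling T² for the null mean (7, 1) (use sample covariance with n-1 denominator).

Step 1 — sample mean vector:
  mean(U) = (7 + 8 + 1 + 8 + 7) / 5 = 31/5 = 6.2
  mean(V) = (5 + 3 + 1 + 2 + 3) / 5 = 14/5 = 2.8
  x̄ = (6.2, 2.8),  deviation x̄ - mu_0 = (6.2, 2.8) - (7, 1) = (-0.8, 1.8).

Step 2 — sample covariance matrix, S[i,j] = (1/(n-1)) · Σ_k (x_{k,i} - mean_i) · (x_{k,j} - mean_j), divisor n-1 = 4:
  S[U,U] = ((0.8)·(0.8) + (1.8)·(1.8) + (-5.2)·(-5.2) + (1.8)·(1.8) + (0.8)·(0.8)) / 4 = 34.8/4 = 8.7
  S[U,V] = ((0.8)·(2.2) + (1.8)·(0.2) + (-5.2)·(-1.8) + (1.8)·(-0.8) + (0.8)·(0.2)) / 4 = 10.2/4 = 2.55
  S[V,V] = ((2.2)·(2.2) + (0.2)·(0.2) + (-1.8)·(-1.8) + (-0.8)·(-0.8) + (0.2)·(0.2)) / 4 = 8.8/4 = 2.2
  S = [[8.7, 2.55],
 [2.55, 2.2]].

Step 3 — invert S. det(S) = 8.7·2.2 - (2.55)² = 12.6375.
  S^{-1} = (1/det) · [[d, -b], [-b, a]] = [[0.1741, -0.2018],
 [-0.2018, 0.6884]].

Step 4 — quadratic form (x̄ - mu_0)^T · S^{-1} · (x̄ - mu_0):
  S^{-1} · (x̄ - mu_0) = (-0.5025, 1.4006),
  (x̄ - mu_0)^T · [...] = (-0.8)·(-0.5025) + (1.8)·(1.4006) = 2.923.

Step 5 — scale by n: T² = 5 · 2.923 = 14.6152.

T² ≈ 14.6152


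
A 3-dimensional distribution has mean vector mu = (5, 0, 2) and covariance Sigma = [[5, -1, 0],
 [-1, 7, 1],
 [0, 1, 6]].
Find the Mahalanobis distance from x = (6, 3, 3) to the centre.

Step 1 — centre the observation: (x - mu) = (1, 3, 1).

Step 2 — invert Sigma (cofactor / det for 3×3, or solve directly):
  Sigma^{-1} = [[0.206, 0.0302, -0.005],
 [0.0302, 0.1508, -0.0251],
 [-0.005, -0.0251, 0.1709]].

Step 3 — form the quadratic (x - mu)^T · Sigma^{-1} · (x - mu):
  Sigma^{-1} · (x - mu) = (0.2915, 0.4573, 0.0905).
  (x - mu)^T · [Sigma^{-1} · (x - mu)] = (1)·(0.2915) + (3)·(0.4573) + (1)·(0.0905) = 1.7538.

Step 4 — take square root: d = √(1.7538) ≈ 1.3243.

d(x, mu) = √(1.7538) ≈ 1.3243


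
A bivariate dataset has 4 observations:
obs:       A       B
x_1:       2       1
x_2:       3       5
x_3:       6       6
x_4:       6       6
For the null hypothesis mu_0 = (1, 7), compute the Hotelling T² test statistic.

Step 1 — sample mean vector:
  mean(A) = (2 + 3 + 6 + 6) / 4 = 17/4 = 4.25
  mean(B) = (1 + 5 + 6 + 6) / 4 = 18/4 = 4.5
  x̄ = (4.25, 4.5),  deviation x̄ - mu_0 = (4.25, 4.5) - (1, 7) = (3.25, -2.5).

Step 2 — sample covariance matrix, S[i,j] = (1/(n-1)) · Σ_k (x_{k,i} - mean_i) · (x_{k,j} - mean_j), divisor n-1 = 3:
  S[A,A] = ((-2.25)·(-2.25) + (-1.25)·(-1.25) + (1.75)·(1.75) + (1.75)·(1.75)) / 3 = 12.75/3 = 4.25
  S[A,B] = ((-2.25)·(-3.5) + (-1.25)·(0.5) + (1.75)·(1.5) + (1.75)·(1.5)) / 3 = 12.5/3 = 4.1667
  S[B,B] = ((-3.5)·(-3.5) + (0.5)·(0.5) + (1.5)·(1.5) + (1.5)·(1.5)) / 3 = 17/3 = 5.6667
  S = [[4.25, 4.1667],
 [4.1667, 5.6667]].

Step 3 — invert S. det(S) = 4.25·5.6667 - (4.1667)² = 6.7222.
  S^{-1} = (1/det) · [[d, -b], [-b, a]] = [[0.843, -0.6198],
 [-0.6198, 0.6322]].

Step 4 — quadratic form (x̄ - mu_0)^T · S^{-1} · (x̄ - mu_0):
  S^{-1} · (x̄ - mu_0) = (4.2893, -3.595),
  (x̄ - mu_0)^T · [...] = (3.25)·(4.2893) + (-2.5)·(-3.595) = 22.9277.

Step 5 — scale by n: T² = 4 · 22.9277 = 91.7107.

T² ≈ 91.7107


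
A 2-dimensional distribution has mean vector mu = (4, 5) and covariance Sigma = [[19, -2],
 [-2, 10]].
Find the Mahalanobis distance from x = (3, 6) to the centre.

Step 1 — centre the observation: (x - mu) = (-1, 1).

Step 2 — invert Sigma. det(Sigma) = 19·10 - (-2)² = 186.
  Sigma^{-1} = (1/det) · [[d, -b], [-b, a]] = [[0.0538, 0.0108],
 [0.0108, 0.1022]].

Step 3 — form the quadratic (x - mu)^T · Sigma^{-1} · (x - mu):
  Sigma^{-1} · (x - mu) = (-0.043, 0.0914).
  (x - mu)^T · [Sigma^{-1} · (x - mu)] = (-1)·(-0.043) + (1)·(0.0914) = 0.1344.

Step 4 — take square root: d = √(0.1344) ≈ 0.3666.

d(x, mu) = √(0.1344) ≈ 0.3666


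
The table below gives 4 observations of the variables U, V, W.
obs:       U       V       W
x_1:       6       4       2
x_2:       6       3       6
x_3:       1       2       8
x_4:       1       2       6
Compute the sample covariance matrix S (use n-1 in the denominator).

Step 1 — column means:
  mean(U) = (6 + 6 + 1 + 1) / 4 = 14/4 = 3.5
  mean(V) = (4 + 3 + 2 + 2) / 4 = 11/4 = 2.75
  mean(W) = (2 + 6 + 8 + 6) / 4 = 22/4 = 5.5

Step 2 — sample covariance S[i,j] = (1/(n-1)) · Σ_k (x_{k,i} - mean_i) · (x_{k,j} - mean_j), with n-1 = 3.
  S[U,U] = ((2.5)·(2.5) + (2.5)·(2.5) + (-2.5)·(-2.5) + (-2.5)·(-2.5)) / 3 = 25/3 = 8.3333
  S[U,V] = ((2.5)·(1.25) + (2.5)·(0.25) + (-2.5)·(-0.75) + (-2.5)·(-0.75)) / 3 = 7.5/3 = 2.5
  S[U,W] = ((2.5)·(-3.5) + (2.5)·(0.5) + (-2.5)·(2.5) + (-2.5)·(0.5)) / 3 = -15/3 = -5
  S[V,V] = ((1.25)·(1.25) + (0.25)·(0.25) + (-0.75)·(-0.75) + (-0.75)·(-0.75)) / 3 = 2.75/3 = 0.9167
  S[V,W] = ((1.25)·(-3.5) + (0.25)·(0.5) + (-0.75)·(2.5) + (-0.75)·(0.5)) / 3 = -6.5/3 = -2.1667
  S[W,W] = ((-3.5)·(-3.5) + (0.5)·(0.5) + (2.5)·(2.5) + (0.5)·(0.5)) / 3 = 19/3 = 6.3333

S is symmetric (S[j,i] = S[i,j]). Assembling:

S = [[8.3333, 2.5, -5],
 [2.5, 0.9167, -2.1667],
 [-5, -2.1667, 6.3333]]


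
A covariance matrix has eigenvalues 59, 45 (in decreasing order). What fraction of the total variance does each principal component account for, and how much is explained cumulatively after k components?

Step 1 — total variance = trace(Sigma) = Σ λ_i = 59 + 45 = 104.

Step 2 — fraction explained by component i = λ_i / Σ λ:
  PC1: 59/104 = 0.5673
  PC2: 45/104 = 0.4327

Step 3 — cumulative fraction after k components = (λ_1 + ... + λ_k) / Σ λ:
  k = 1: 59/104 = 0.5673
  k = 2: (59 + 45)/104 = 104/104 = 1

Summary (fraction, with percent):

explained: PC1 0.5673 (56.73%), PC2 0.4327 (43.27%);  cumulative: 0.5673, 1


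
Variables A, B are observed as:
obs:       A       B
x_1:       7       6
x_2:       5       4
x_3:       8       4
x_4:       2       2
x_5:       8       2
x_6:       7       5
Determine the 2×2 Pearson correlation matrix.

Step 1 — column means:
  mean(A) = (7 + 5 + 8 + 2 + 8 + 7) / 6 = 37/6 = 6.1667
  mean(B) = (6 + 4 + 4 + 2 + 2 + 5) / 6 = 23/6 = 3.8333

Step 2 — sample variances and covariances s[i,j] = (1/(n-1)) · Σ_k (x_{k,i} - mean_i) · (x_{k,j} - mean_j), with n-1 = 5:
  s[A,A] = ((0.8333)·(0.8333) + (-1.1667)·(-1.1667) + (1.8333)·(1.8333) + (-4.1667)·(-4.1667) + (1.8333)·(1.8333) + (0.8333)·(0.8333)) / 5 = 26.8333/5 = 5.3667
  s[A,B] = ((0.8333)·(2.1667) + (-1.1667)·(0.1667) + (1.8333)·(0.1667) + (-4.1667)·(-1.8333) + (1.8333)·(-1.8333) + (0.8333)·(1.1667)) / 5 = 7.1667/5 = 1.4333
  s[B,B] = ((2.1667)·(2.1667) + (0.1667)·(0.1667) + (0.1667)·(0.1667) + (-1.8333)·(-1.8333) + (-1.8333)·(-1.8333) + (1.1667)·(1.1667)) / 5 = 12.8333/5 = 2.5667
  Sample standard deviations s_i = √(s[i,i]):
  s(A) = √(5.3667) = 2.3166
  s(B) = √(2.5667) = 1.6021

Step 3 — r_{ij} = s_{ij} / (s_i · s_j):
  r[A,A] = 1 (diagonal).
  r[A,B] = 1.4333 / (2.3166 · 1.6021) = 1.4333 / 3.7114 = 0.3862
  r[B,B] = 1 (diagonal).

R is symmetric with unit diagonal. Assembling:

R = [[1, 0.3862],
 [0.3862, 1]]
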